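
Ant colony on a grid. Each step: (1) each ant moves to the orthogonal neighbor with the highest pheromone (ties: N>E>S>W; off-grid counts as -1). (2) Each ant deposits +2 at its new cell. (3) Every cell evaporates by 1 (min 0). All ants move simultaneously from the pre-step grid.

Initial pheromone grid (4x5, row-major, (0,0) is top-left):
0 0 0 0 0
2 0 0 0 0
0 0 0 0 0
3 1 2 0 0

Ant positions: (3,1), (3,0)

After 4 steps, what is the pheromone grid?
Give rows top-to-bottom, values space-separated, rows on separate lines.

After step 1: ants at (3,0),(3,1)
  0 0 0 0 0
  1 0 0 0 0
  0 0 0 0 0
  4 2 1 0 0
After step 2: ants at (3,1),(3,0)
  0 0 0 0 0
  0 0 0 0 0
  0 0 0 0 0
  5 3 0 0 0
After step 3: ants at (3,0),(3,1)
  0 0 0 0 0
  0 0 0 0 0
  0 0 0 0 0
  6 4 0 0 0
After step 4: ants at (3,1),(3,0)
  0 0 0 0 0
  0 0 0 0 0
  0 0 0 0 0
  7 5 0 0 0

0 0 0 0 0
0 0 0 0 0
0 0 0 0 0
7 5 0 0 0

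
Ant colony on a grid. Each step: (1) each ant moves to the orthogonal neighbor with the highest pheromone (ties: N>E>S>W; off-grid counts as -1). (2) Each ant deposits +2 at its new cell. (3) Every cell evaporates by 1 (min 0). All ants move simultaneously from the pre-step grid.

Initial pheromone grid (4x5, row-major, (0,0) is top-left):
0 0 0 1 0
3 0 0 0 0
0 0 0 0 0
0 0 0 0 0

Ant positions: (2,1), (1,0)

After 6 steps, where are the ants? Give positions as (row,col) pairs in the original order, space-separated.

Step 1: ant0:(2,1)->N->(1,1) | ant1:(1,0)->N->(0,0)
  grid max=2 at (1,0)
Step 2: ant0:(1,1)->W->(1,0) | ant1:(0,0)->S->(1,0)
  grid max=5 at (1,0)
Step 3: ant0:(1,0)->N->(0,0) | ant1:(1,0)->N->(0,0)
  grid max=4 at (1,0)
Step 4: ant0:(0,0)->S->(1,0) | ant1:(0,0)->S->(1,0)
  grid max=7 at (1,0)
Step 5: ant0:(1,0)->N->(0,0) | ant1:(1,0)->N->(0,0)
  grid max=6 at (1,0)
Step 6: ant0:(0,0)->S->(1,0) | ant1:(0,0)->S->(1,0)
  grid max=9 at (1,0)

(1,0) (1,0)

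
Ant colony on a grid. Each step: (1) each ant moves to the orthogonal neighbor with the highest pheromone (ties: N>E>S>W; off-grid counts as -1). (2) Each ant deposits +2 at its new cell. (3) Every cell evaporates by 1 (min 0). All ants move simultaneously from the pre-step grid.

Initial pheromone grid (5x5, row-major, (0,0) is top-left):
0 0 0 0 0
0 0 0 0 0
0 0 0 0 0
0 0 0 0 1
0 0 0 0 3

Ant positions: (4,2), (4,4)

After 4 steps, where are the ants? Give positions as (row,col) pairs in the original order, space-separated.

Step 1: ant0:(4,2)->N->(3,2) | ant1:(4,4)->N->(3,4)
  grid max=2 at (3,4)
Step 2: ant0:(3,2)->N->(2,2) | ant1:(3,4)->S->(4,4)
  grid max=3 at (4,4)
Step 3: ant0:(2,2)->N->(1,2) | ant1:(4,4)->N->(3,4)
  grid max=2 at (3,4)
Step 4: ant0:(1,2)->N->(0,2) | ant1:(3,4)->S->(4,4)
  grid max=3 at (4,4)

(0,2) (4,4)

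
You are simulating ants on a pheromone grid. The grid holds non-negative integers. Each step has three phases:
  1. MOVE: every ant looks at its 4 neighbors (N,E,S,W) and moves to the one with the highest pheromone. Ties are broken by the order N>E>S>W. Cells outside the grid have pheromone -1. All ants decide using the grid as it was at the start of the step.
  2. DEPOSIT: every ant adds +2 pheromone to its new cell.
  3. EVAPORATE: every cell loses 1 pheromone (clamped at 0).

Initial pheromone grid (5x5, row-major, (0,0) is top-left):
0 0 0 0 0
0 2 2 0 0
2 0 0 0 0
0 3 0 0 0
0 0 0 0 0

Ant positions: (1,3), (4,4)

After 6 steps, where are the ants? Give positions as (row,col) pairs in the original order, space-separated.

Step 1: ant0:(1,3)->W->(1,2) | ant1:(4,4)->N->(3,4)
  grid max=3 at (1,2)
Step 2: ant0:(1,2)->W->(1,1) | ant1:(3,4)->N->(2,4)
  grid max=2 at (1,1)
Step 3: ant0:(1,1)->E->(1,2) | ant1:(2,4)->N->(1,4)
  grid max=3 at (1,2)
Step 4: ant0:(1,2)->W->(1,1) | ant1:(1,4)->N->(0,4)
  grid max=2 at (1,1)
Step 5: ant0:(1,1)->E->(1,2) | ant1:(0,4)->S->(1,4)
  grid max=3 at (1,2)
Step 6: ant0:(1,2)->W->(1,1) | ant1:(1,4)->N->(0,4)
  grid max=2 at (1,1)

(1,1) (0,4)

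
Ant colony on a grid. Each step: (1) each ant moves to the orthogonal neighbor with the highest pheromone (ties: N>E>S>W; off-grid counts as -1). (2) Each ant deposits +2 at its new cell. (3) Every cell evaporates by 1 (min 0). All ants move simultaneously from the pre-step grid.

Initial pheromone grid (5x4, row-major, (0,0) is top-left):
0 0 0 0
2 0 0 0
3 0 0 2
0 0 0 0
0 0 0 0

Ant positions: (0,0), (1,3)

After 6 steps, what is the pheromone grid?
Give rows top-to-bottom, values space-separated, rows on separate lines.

After step 1: ants at (1,0),(2,3)
  0 0 0 0
  3 0 0 0
  2 0 0 3
  0 0 0 0
  0 0 0 0
After step 2: ants at (2,0),(1,3)
  0 0 0 0
  2 0 0 1
  3 0 0 2
  0 0 0 0
  0 0 0 0
After step 3: ants at (1,0),(2,3)
  0 0 0 0
  3 0 0 0
  2 0 0 3
  0 0 0 0
  0 0 0 0
After step 4: ants at (2,0),(1,3)
  0 0 0 0
  2 0 0 1
  3 0 0 2
  0 0 0 0
  0 0 0 0
After step 5: ants at (1,0),(2,3)
  0 0 0 0
  3 0 0 0
  2 0 0 3
  0 0 0 0
  0 0 0 0
After step 6: ants at (2,0),(1,3)
  0 0 0 0
  2 0 0 1
  3 0 0 2
  0 0 0 0
  0 0 0 0

0 0 0 0
2 0 0 1
3 0 0 2
0 0 0 0
0 0 0 0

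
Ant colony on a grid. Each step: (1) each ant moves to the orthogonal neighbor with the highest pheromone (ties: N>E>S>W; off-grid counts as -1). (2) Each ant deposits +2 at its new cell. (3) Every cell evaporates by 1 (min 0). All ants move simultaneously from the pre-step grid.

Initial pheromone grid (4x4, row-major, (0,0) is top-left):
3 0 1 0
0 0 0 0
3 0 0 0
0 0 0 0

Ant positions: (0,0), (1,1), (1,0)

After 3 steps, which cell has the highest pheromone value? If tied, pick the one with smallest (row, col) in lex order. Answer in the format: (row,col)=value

Step 1: ant0:(0,0)->E->(0,1) | ant1:(1,1)->N->(0,1) | ant2:(1,0)->N->(0,0)
  grid max=4 at (0,0)
Step 2: ant0:(0,1)->W->(0,0) | ant1:(0,1)->W->(0,0) | ant2:(0,0)->E->(0,1)
  grid max=7 at (0,0)
Step 3: ant0:(0,0)->E->(0,1) | ant1:(0,0)->E->(0,1) | ant2:(0,1)->W->(0,0)
  grid max=8 at (0,0)
Final grid:
  8 7 0 0
  0 0 0 0
  0 0 0 0
  0 0 0 0
Max pheromone 8 at (0,0)

Answer: (0,0)=8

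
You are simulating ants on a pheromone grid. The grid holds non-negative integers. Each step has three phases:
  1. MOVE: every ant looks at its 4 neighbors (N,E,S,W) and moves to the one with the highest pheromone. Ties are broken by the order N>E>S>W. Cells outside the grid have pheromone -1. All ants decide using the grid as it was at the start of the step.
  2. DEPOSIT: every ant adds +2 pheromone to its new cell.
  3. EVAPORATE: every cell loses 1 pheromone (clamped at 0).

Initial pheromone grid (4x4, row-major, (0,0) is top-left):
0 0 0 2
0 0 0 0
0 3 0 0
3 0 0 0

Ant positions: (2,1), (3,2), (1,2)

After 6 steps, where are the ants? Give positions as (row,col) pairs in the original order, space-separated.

Step 1: ant0:(2,1)->N->(1,1) | ant1:(3,2)->N->(2,2) | ant2:(1,2)->N->(0,2)
  grid max=2 at (2,1)
Step 2: ant0:(1,1)->S->(2,1) | ant1:(2,2)->W->(2,1) | ant2:(0,2)->E->(0,3)
  grid max=5 at (2,1)
Step 3: ant0:(2,1)->N->(1,1) | ant1:(2,1)->N->(1,1) | ant2:(0,3)->S->(1,3)
  grid max=4 at (2,1)
Step 4: ant0:(1,1)->S->(2,1) | ant1:(1,1)->S->(2,1) | ant2:(1,3)->N->(0,3)
  grid max=7 at (2,1)
Step 5: ant0:(2,1)->N->(1,1) | ant1:(2,1)->N->(1,1) | ant2:(0,3)->S->(1,3)
  grid max=6 at (2,1)
Step 6: ant0:(1,1)->S->(2,1) | ant1:(1,1)->S->(2,1) | ant2:(1,3)->N->(0,3)
  grid max=9 at (2,1)

(2,1) (2,1) (0,3)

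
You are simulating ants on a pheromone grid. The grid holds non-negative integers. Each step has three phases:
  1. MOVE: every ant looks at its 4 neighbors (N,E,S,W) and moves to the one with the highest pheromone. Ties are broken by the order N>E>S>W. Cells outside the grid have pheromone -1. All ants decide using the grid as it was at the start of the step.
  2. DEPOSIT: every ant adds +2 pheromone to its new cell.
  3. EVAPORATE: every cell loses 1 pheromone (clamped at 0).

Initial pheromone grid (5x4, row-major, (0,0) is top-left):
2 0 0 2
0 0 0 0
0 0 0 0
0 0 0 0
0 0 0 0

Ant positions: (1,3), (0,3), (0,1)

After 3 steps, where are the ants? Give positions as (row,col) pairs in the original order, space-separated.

Step 1: ant0:(1,3)->N->(0,3) | ant1:(0,3)->S->(1,3) | ant2:(0,1)->W->(0,0)
  grid max=3 at (0,0)
Step 2: ant0:(0,3)->S->(1,3) | ant1:(1,3)->N->(0,3) | ant2:(0,0)->E->(0,1)
  grid max=4 at (0,3)
Step 3: ant0:(1,3)->N->(0,3) | ant1:(0,3)->S->(1,3) | ant2:(0,1)->W->(0,0)
  grid max=5 at (0,3)

(0,3) (1,3) (0,0)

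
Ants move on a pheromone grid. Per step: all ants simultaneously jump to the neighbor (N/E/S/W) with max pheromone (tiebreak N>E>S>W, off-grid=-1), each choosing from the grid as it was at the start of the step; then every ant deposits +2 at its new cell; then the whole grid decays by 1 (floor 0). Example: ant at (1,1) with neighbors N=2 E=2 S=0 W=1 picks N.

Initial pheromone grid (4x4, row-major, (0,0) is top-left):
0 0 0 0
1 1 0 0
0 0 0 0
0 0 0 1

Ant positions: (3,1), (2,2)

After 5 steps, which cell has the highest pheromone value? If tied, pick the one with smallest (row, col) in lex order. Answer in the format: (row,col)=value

Step 1: ant0:(3,1)->N->(2,1) | ant1:(2,2)->N->(1,2)
  grid max=1 at (1,2)
Step 2: ant0:(2,1)->N->(1,1) | ant1:(1,2)->N->(0,2)
  grid max=1 at (0,2)
Step 3: ant0:(1,1)->N->(0,1) | ant1:(0,2)->E->(0,3)
  grid max=1 at (0,1)
Step 4: ant0:(0,1)->E->(0,2) | ant1:(0,3)->S->(1,3)
  grid max=1 at (0,2)
Step 5: ant0:(0,2)->E->(0,3) | ant1:(1,3)->N->(0,3)
  grid max=3 at (0,3)
Final grid:
  0 0 0 3
  0 0 0 0
  0 0 0 0
  0 0 0 0
Max pheromone 3 at (0,3)

Answer: (0,3)=3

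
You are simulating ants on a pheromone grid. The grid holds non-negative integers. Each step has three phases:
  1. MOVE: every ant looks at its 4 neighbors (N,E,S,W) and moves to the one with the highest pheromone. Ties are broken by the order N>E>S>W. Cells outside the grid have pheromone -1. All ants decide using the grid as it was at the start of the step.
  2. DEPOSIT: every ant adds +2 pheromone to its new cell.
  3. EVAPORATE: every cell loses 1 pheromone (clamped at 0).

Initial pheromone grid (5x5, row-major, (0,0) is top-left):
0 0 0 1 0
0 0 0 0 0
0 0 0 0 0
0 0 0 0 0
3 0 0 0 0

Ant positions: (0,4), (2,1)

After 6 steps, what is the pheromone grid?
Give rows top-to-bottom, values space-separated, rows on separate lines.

After step 1: ants at (0,3),(1,1)
  0 0 0 2 0
  0 1 0 0 0
  0 0 0 0 0
  0 0 0 0 0
  2 0 0 0 0
After step 2: ants at (0,4),(0,1)
  0 1 0 1 1
  0 0 0 0 0
  0 0 0 0 0
  0 0 0 0 0
  1 0 0 0 0
After step 3: ants at (0,3),(0,2)
  0 0 1 2 0
  0 0 0 0 0
  0 0 0 0 0
  0 0 0 0 0
  0 0 0 0 0
After step 4: ants at (0,2),(0,3)
  0 0 2 3 0
  0 0 0 0 0
  0 0 0 0 0
  0 0 0 0 0
  0 0 0 0 0
After step 5: ants at (0,3),(0,2)
  0 0 3 4 0
  0 0 0 0 0
  0 0 0 0 0
  0 0 0 0 0
  0 0 0 0 0
After step 6: ants at (0,2),(0,3)
  0 0 4 5 0
  0 0 0 0 0
  0 0 0 0 0
  0 0 0 0 0
  0 0 0 0 0

0 0 4 5 0
0 0 0 0 0
0 0 0 0 0
0 0 0 0 0
0 0 0 0 0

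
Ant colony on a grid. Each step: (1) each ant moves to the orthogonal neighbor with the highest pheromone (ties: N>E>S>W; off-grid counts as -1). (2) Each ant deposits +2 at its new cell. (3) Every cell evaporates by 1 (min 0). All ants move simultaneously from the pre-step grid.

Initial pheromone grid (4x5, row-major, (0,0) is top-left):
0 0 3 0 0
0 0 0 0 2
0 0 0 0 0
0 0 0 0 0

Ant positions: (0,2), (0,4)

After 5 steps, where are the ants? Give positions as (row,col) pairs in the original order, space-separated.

Step 1: ant0:(0,2)->E->(0,3) | ant1:(0,4)->S->(1,4)
  grid max=3 at (1,4)
Step 2: ant0:(0,3)->W->(0,2) | ant1:(1,4)->N->(0,4)
  grid max=3 at (0,2)
Step 3: ant0:(0,2)->E->(0,3) | ant1:(0,4)->S->(1,4)
  grid max=3 at (1,4)
Step 4: ant0:(0,3)->W->(0,2) | ant1:(1,4)->N->(0,4)
  grid max=3 at (0,2)
Step 5: ant0:(0,2)->E->(0,3) | ant1:(0,4)->S->(1,4)
  grid max=3 at (1,4)

(0,3) (1,4)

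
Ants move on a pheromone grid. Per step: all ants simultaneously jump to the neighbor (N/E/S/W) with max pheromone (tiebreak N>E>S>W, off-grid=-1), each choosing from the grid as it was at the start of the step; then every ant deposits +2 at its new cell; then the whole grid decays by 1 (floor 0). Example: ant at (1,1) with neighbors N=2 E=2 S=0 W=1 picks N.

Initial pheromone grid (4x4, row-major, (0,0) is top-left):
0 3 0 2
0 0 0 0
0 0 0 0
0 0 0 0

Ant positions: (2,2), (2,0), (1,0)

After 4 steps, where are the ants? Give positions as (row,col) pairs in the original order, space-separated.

Step 1: ant0:(2,2)->N->(1,2) | ant1:(2,0)->N->(1,0) | ant2:(1,0)->N->(0,0)
  grid max=2 at (0,1)
Step 2: ant0:(1,2)->N->(0,2) | ant1:(1,0)->N->(0,0) | ant2:(0,0)->E->(0,1)
  grid max=3 at (0,1)
Step 3: ant0:(0,2)->W->(0,1) | ant1:(0,0)->E->(0,1) | ant2:(0,1)->W->(0,0)
  grid max=6 at (0,1)
Step 4: ant0:(0,1)->W->(0,0) | ant1:(0,1)->W->(0,0) | ant2:(0,0)->E->(0,1)
  grid max=7 at (0,1)

(0,0) (0,0) (0,1)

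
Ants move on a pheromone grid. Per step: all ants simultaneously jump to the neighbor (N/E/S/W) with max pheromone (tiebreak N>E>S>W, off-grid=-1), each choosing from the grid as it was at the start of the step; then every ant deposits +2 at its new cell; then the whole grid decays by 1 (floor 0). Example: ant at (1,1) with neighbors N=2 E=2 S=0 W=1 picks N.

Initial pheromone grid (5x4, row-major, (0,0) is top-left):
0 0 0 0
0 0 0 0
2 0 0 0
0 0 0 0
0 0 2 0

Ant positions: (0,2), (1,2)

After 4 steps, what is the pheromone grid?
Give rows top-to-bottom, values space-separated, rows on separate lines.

After step 1: ants at (0,3),(0,2)
  0 0 1 1
  0 0 0 0
  1 0 0 0
  0 0 0 0
  0 0 1 0
After step 2: ants at (0,2),(0,3)
  0 0 2 2
  0 0 0 0
  0 0 0 0
  0 0 0 0
  0 0 0 0
After step 3: ants at (0,3),(0,2)
  0 0 3 3
  0 0 0 0
  0 0 0 0
  0 0 0 0
  0 0 0 0
After step 4: ants at (0,2),(0,3)
  0 0 4 4
  0 0 0 0
  0 0 0 0
  0 0 0 0
  0 0 0 0

0 0 4 4
0 0 0 0
0 0 0 0
0 0 0 0
0 0 0 0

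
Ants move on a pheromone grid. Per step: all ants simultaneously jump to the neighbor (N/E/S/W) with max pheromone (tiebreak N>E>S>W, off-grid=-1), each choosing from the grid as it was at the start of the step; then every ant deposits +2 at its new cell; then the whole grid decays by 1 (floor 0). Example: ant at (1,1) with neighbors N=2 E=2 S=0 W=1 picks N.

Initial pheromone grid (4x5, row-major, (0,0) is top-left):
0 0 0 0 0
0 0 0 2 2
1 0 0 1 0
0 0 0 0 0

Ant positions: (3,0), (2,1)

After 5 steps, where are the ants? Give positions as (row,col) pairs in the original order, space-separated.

Step 1: ant0:(3,0)->N->(2,0) | ant1:(2,1)->W->(2,0)
  grid max=4 at (2,0)
Step 2: ant0:(2,0)->N->(1,0) | ant1:(2,0)->N->(1,0)
  grid max=3 at (1,0)
Step 3: ant0:(1,0)->S->(2,0) | ant1:(1,0)->S->(2,0)
  grid max=6 at (2,0)
Step 4: ant0:(2,0)->N->(1,0) | ant1:(2,0)->N->(1,0)
  grid max=5 at (1,0)
Step 5: ant0:(1,0)->S->(2,0) | ant1:(1,0)->S->(2,0)
  grid max=8 at (2,0)

(2,0) (2,0)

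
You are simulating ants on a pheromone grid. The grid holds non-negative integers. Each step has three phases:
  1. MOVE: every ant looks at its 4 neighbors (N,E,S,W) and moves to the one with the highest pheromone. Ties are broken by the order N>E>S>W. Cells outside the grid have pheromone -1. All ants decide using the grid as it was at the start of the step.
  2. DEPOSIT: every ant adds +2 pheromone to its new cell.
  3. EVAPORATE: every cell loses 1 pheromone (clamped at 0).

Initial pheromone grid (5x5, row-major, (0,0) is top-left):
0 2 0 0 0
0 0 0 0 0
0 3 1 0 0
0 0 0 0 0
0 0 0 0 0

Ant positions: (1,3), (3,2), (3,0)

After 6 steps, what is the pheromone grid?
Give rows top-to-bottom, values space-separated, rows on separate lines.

After step 1: ants at (0,3),(2,2),(2,0)
  0 1 0 1 0
  0 0 0 0 0
  1 2 2 0 0
  0 0 0 0 0
  0 0 0 0 0
After step 2: ants at (0,4),(2,1),(2,1)
  0 0 0 0 1
  0 0 0 0 0
  0 5 1 0 0
  0 0 0 0 0
  0 0 0 0 0
After step 3: ants at (1,4),(2,2),(2,2)
  0 0 0 0 0
  0 0 0 0 1
  0 4 4 0 0
  0 0 0 0 0
  0 0 0 0 0
After step 4: ants at (0,4),(2,1),(2,1)
  0 0 0 0 1
  0 0 0 0 0
  0 7 3 0 0
  0 0 0 0 0
  0 0 0 0 0
After step 5: ants at (1,4),(2,2),(2,2)
  0 0 0 0 0
  0 0 0 0 1
  0 6 6 0 0
  0 0 0 0 0
  0 0 0 0 0
After step 6: ants at (0,4),(2,1),(2,1)
  0 0 0 0 1
  0 0 0 0 0
  0 9 5 0 0
  0 0 0 0 0
  0 0 0 0 0

0 0 0 0 1
0 0 0 0 0
0 9 5 0 0
0 0 0 0 0
0 0 0 0 0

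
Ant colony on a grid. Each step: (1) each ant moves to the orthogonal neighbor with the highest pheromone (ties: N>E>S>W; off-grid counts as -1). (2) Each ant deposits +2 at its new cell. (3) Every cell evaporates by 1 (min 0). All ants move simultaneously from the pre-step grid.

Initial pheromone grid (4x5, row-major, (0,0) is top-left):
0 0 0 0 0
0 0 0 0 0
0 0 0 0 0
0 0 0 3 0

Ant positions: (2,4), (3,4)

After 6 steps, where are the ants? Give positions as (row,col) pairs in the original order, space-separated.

Step 1: ant0:(2,4)->N->(1,4) | ant1:(3,4)->W->(3,3)
  grid max=4 at (3,3)
Step 2: ant0:(1,4)->N->(0,4) | ant1:(3,3)->N->(2,3)
  grid max=3 at (3,3)
Step 3: ant0:(0,4)->S->(1,4) | ant1:(2,3)->S->(3,3)
  grid max=4 at (3,3)
Step 4: ant0:(1,4)->N->(0,4) | ant1:(3,3)->N->(2,3)
  grid max=3 at (3,3)
Step 5: ant0:(0,4)->S->(1,4) | ant1:(2,3)->S->(3,3)
  grid max=4 at (3,3)
Step 6: ant0:(1,4)->N->(0,4) | ant1:(3,3)->N->(2,3)
  grid max=3 at (3,3)

(0,4) (2,3)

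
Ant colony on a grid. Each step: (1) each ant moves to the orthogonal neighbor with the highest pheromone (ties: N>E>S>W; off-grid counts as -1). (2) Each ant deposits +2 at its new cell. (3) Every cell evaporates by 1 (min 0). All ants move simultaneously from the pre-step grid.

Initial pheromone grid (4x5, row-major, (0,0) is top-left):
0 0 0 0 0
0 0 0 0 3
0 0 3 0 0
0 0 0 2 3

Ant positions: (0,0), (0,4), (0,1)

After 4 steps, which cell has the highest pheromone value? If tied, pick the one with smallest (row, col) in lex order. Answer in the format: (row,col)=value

Answer: (0,1)=4

Derivation:
Step 1: ant0:(0,0)->E->(0,1) | ant1:(0,4)->S->(1,4) | ant2:(0,1)->E->(0,2)
  grid max=4 at (1,4)
Step 2: ant0:(0,1)->E->(0,2) | ant1:(1,4)->N->(0,4) | ant2:(0,2)->W->(0,1)
  grid max=3 at (1,4)
Step 3: ant0:(0,2)->W->(0,1) | ant1:(0,4)->S->(1,4) | ant2:(0,1)->E->(0,2)
  grid max=4 at (1,4)
Step 4: ant0:(0,1)->E->(0,2) | ant1:(1,4)->N->(0,4) | ant2:(0,2)->W->(0,1)
  grid max=4 at (0,1)
Final grid:
  0 4 4 0 1
  0 0 0 0 3
  0 0 0 0 0
  0 0 0 0 0
Max pheromone 4 at (0,1)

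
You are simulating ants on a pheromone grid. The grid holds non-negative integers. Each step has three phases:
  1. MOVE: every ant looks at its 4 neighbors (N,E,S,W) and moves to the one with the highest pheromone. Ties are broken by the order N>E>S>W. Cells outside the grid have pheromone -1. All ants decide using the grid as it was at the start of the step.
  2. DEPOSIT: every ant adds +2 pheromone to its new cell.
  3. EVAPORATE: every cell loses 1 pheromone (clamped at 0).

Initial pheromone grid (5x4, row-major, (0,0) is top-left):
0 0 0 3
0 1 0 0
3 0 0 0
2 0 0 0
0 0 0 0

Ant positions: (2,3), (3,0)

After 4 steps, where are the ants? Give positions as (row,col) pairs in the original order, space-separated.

Step 1: ant0:(2,3)->N->(1,3) | ant1:(3,0)->N->(2,0)
  grid max=4 at (2,0)
Step 2: ant0:(1,3)->N->(0,3) | ant1:(2,0)->S->(3,0)
  grid max=3 at (0,3)
Step 3: ant0:(0,3)->S->(1,3) | ant1:(3,0)->N->(2,0)
  grid max=4 at (2,0)
Step 4: ant0:(1,3)->N->(0,3) | ant1:(2,0)->S->(3,0)
  grid max=3 at (0,3)

(0,3) (3,0)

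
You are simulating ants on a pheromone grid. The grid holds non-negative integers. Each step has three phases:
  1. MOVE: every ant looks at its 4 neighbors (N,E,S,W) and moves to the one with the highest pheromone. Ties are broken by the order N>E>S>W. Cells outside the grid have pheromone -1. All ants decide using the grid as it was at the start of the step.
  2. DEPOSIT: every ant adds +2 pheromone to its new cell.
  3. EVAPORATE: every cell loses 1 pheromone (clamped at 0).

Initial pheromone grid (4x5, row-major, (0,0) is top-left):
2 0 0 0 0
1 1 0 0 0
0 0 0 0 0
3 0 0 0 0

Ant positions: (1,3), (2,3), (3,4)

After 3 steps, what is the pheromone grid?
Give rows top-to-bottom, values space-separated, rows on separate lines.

After step 1: ants at (0,3),(1,3),(2,4)
  1 0 0 1 0
  0 0 0 1 0
  0 0 0 0 1
  2 0 0 0 0
After step 2: ants at (1,3),(0,3),(1,4)
  0 0 0 2 0
  0 0 0 2 1
  0 0 0 0 0
  1 0 0 0 0
After step 3: ants at (0,3),(1,3),(1,3)
  0 0 0 3 0
  0 0 0 5 0
  0 0 0 0 0
  0 0 0 0 0

0 0 0 3 0
0 0 0 5 0
0 0 0 0 0
0 0 0 0 0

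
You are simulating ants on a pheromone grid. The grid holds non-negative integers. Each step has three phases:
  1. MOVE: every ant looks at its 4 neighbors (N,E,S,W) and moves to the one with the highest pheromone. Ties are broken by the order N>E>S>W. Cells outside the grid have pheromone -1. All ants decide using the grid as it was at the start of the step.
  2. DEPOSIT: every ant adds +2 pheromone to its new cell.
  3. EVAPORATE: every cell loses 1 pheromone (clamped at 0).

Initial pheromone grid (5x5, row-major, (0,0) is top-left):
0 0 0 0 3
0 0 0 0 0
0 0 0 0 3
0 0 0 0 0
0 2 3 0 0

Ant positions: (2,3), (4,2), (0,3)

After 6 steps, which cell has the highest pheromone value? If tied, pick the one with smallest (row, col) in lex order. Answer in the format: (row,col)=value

Answer: (0,4)=7

Derivation:
Step 1: ant0:(2,3)->E->(2,4) | ant1:(4,2)->W->(4,1) | ant2:(0,3)->E->(0,4)
  grid max=4 at (0,4)
Step 2: ant0:(2,4)->N->(1,4) | ant1:(4,1)->E->(4,2) | ant2:(0,4)->S->(1,4)
  grid max=3 at (0,4)
Step 3: ant0:(1,4)->N->(0,4) | ant1:(4,2)->W->(4,1) | ant2:(1,4)->N->(0,4)
  grid max=6 at (0,4)
Step 4: ant0:(0,4)->S->(1,4) | ant1:(4,1)->E->(4,2) | ant2:(0,4)->S->(1,4)
  grid max=5 at (0,4)
Step 5: ant0:(1,4)->N->(0,4) | ant1:(4,2)->W->(4,1) | ant2:(1,4)->N->(0,4)
  grid max=8 at (0,4)
Step 6: ant0:(0,4)->S->(1,4) | ant1:(4,1)->E->(4,2) | ant2:(0,4)->S->(1,4)
  grid max=7 at (0,4)
Final grid:
  0 0 0 0 7
  0 0 0 0 7
  0 0 0 0 0
  0 0 0 0 0
  0 2 3 0 0
Max pheromone 7 at (0,4)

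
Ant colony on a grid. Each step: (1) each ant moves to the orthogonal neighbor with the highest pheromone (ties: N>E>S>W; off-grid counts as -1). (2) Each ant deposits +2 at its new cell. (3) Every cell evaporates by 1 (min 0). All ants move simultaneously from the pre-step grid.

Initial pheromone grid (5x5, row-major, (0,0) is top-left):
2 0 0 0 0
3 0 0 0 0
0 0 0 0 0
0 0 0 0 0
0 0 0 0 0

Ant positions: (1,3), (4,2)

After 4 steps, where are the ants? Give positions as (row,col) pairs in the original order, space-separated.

Step 1: ant0:(1,3)->N->(0,3) | ant1:(4,2)->N->(3,2)
  grid max=2 at (1,0)
Step 2: ant0:(0,3)->E->(0,4) | ant1:(3,2)->N->(2,2)
  grid max=1 at (0,4)
Step 3: ant0:(0,4)->S->(1,4) | ant1:(2,2)->N->(1,2)
  grid max=1 at (1,2)
Step 4: ant0:(1,4)->N->(0,4) | ant1:(1,2)->N->(0,2)
  grid max=1 at (0,2)

(0,4) (0,2)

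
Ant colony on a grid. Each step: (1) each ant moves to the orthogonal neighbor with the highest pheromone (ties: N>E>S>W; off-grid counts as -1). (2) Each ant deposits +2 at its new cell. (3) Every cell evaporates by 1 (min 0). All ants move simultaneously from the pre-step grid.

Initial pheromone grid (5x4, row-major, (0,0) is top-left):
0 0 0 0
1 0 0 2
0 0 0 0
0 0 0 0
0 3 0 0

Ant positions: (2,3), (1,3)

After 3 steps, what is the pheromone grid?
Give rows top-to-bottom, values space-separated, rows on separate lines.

After step 1: ants at (1,3),(0,3)
  0 0 0 1
  0 0 0 3
  0 0 0 0
  0 0 0 0
  0 2 0 0
After step 2: ants at (0,3),(1,3)
  0 0 0 2
  0 0 0 4
  0 0 0 0
  0 0 0 0
  0 1 0 0
After step 3: ants at (1,3),(0,3)
  0 0 0 3
  0 0 0 5
  0 0 0 0
  0 0 0 0
  0 0 0 0

0 0 0 3
0 0 0 5
0 0 0 0
0 0 0 0
0 0 0 0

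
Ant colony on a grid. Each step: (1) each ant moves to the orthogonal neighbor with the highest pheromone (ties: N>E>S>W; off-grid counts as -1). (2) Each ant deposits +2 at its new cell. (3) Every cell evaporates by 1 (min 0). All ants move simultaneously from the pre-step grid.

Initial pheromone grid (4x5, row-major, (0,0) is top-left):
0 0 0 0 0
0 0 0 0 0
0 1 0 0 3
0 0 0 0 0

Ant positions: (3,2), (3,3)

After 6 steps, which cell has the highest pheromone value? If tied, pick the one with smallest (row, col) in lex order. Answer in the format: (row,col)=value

Answer: (2,4)=7

Derivation:
Step 1: ant0:(3,2)->N->(2,2) | ant1:(3,3)->N->(2,3)
  grid max=2 at (2,4)
Step 2: ant0:(2,2)->E->(2,3) | ant1:(2,3)->E->(2,4)
  grid max=3 at (2,4)
Step 3: ant0:(2,3)->E->(2,4) | ant1:(2,4)->W->(2,3)
  grid max=4 at (2,4)
Step 4: ant0:(2,4)->W->(2,3) | ant1:(2,3)->E->(2,4)
  grid max=5 at (2,4)
Step 5: ant0:(2,3)->E->(2,4) | ant1:(2,4)->W->(2,3)
  grid max=6 at (2,4)
Step 6: ant0:(2,4)->W->(2,3) | ant1:(2,3)->E->(2,4)
  grid max=7 at (2,4)
Final grid:
  0 0 0 0 0
  0 0 0 0 0
  0 0 0 6 7
  0 0 0 0 0
Max pheromone 7 at (2,4)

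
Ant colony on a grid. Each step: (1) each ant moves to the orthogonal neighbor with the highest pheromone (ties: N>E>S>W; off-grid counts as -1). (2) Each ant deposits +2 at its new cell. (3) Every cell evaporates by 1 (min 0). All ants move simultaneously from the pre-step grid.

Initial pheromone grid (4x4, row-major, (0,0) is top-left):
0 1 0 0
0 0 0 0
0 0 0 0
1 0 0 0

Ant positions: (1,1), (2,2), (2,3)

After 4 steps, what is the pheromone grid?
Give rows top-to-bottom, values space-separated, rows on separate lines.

After step 1: ants at (0,1),(1,2),(1,3)
  0 2 0 0
  0 0 1 1
  0 0 0 0
  0 0 0 0
After step 2: ants at (0,2),(1,3),(1,2)
  0 1 1 0
  0 0 2 2
  0 0 0 0
  0 0 0 0
After step 3: ants at (1,2),(1,2),(1,3)
  0 0 0 0
  0 0 5 3
  0 0 0 0
  0 0 0 0
After step 4: ants at (1,3),(1,3),(1,2)
  0 0 0 0
  0 0 6 6
  0 0 0 0
  0 0 0 0

0 0 0 0
0 0 6 6
0 0 0 0
0 0 0 0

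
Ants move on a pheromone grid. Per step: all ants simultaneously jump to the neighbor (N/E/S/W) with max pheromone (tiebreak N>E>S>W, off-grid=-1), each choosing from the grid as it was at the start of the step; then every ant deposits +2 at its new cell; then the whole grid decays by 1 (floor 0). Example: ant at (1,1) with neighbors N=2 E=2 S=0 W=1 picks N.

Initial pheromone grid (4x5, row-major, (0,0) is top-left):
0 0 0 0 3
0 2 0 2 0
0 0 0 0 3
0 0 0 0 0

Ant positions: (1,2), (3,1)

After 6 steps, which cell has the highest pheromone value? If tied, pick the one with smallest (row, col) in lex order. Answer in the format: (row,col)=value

Step 1: ant0:(1,2)->E->(1,3) | ant1:(3,1)->N->(2,1)
  grid max=3 at (1,3)
Step 2: ant0:(1,3)->N->(0,3) | ant1:(2,1)->N->(1,1)
  grid max=2 at (1,1)
Step 3: ant0:(0,3)->S->(1,3) | ant1:(1,1)->N->(0,1)
  grid max=3 at (1,3)
Step 4: ant0:(1,3)->N->(0,3) | ant1:(0,1)->S->(1,1)
  grid max=2 at (1,1)
Step 5: ant0:(0,3)->S->(1,3) | ant1:(1,1)->N->(0,1)
  grid max=3 at (1,3)
Step 6: ant0:(1,3)->N->(0,3) | ant1:(0,1)->S->(1,1)
  grid max=2 at (1,1)
Final grid:
  0 0 0 1 0
  0 2 0 2 0
  0 0 0 0 0
  0 0 0 0 0
Max pheromone 2 at (1,1)

Answer: (1,1)=2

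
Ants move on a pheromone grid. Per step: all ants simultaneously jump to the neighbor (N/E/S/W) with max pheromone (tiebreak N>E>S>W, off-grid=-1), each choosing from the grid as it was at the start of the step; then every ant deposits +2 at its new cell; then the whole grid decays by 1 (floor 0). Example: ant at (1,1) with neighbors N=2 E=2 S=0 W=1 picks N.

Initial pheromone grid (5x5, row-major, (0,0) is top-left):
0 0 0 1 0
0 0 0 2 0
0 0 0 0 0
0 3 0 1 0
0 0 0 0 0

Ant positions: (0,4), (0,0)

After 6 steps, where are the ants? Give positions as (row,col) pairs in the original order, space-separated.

Step 1: ant0:(0,4)->W->(0,3) | ant1:(0,0)->E->(0,1)
  grid max=2 at (0,3)
Step 2: ant0:(0,3)->S->(1,3) | ant1:(0,1)->E->(0,2)
  grid max=2 at (1,3)
Step 3: ant0:(1,3)->N->(0,3) | ant1:(0,2)->E->(0,3)
  grid max=4 at (0,3)
Step 4: ant0:(0,3)->S->(1,3) | ant1:(0,3)->S->(1,3)
  grid max=4 at (1,3)
Step 5: ant0:(1,3)->N->(0,3) | ant1:(1,3)->N->(0,3)
  grid max=6 at (0,3)
Step 6: ant0:(0,3)->S->(1,3) | ant1:(0,3)->S->(1,3)
  grid max=6 at (1,3)

(1,3) (1,3)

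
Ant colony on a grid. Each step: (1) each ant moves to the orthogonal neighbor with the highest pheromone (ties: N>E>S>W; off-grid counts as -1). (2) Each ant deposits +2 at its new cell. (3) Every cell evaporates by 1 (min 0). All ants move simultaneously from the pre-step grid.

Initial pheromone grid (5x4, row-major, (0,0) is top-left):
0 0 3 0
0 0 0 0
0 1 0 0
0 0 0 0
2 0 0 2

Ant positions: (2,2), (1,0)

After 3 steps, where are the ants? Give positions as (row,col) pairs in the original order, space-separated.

Step 1: ant0:(2,2)->W->(2,1) | ant1:(1,0)->N->(0,0)
  grid max=2 at (0,2)
Step 2: ant0:(2,1)->N->(1,1) | ant1:(0,0)->E->(0,1)
  grid max=1 at (0,1)
Step 3: ant0:(1,1)->N->(0,1) | ant1:(0,1)->E->(0,2)
  grid max=2 at (0,1)

(0,1) (0,2)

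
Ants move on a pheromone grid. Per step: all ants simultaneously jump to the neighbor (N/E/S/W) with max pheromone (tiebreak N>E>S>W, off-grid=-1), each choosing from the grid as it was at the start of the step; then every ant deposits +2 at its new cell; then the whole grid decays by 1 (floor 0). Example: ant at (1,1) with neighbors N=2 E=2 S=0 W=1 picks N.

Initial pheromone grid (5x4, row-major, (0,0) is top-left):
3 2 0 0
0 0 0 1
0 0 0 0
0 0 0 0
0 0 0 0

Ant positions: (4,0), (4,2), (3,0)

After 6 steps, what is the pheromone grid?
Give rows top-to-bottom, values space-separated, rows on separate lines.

After step 1: ants at (3,0),(3,2),(2,0)
  2 1 0 0
  0 0 0 0
  1 0 0 0
  1 0 1 0
  0 0 0 0
After step 2: ants at (2,0),(2,2),(3,0)
  1 0 0 0
  0 0 0 0
  2 0 1 0
  2 0 0 0
  0 0 0 0
After step 3: ants at (3,0),(1,2),(2,0)
  0 0 0 0
  0 0 1 0
  3 0 0 0
  3 0 0 0
  0 0 0 0
After step 4: ants at (2,0),(0,2),(3,0)
  0 0 1 0
  0 0 0 0
  4 0 0 0
  4 0 0 0
  0 0 0 0
After step 5: ants at (3,0),(0,3),(2,0)
  0 0 0 1
  0 0 0 0
  5 0 0 0
  5 0 0 0
  0 0 0 0
After step 6: ants at (2,0),(1,3),(3,0)
  0 0 0 0
  0 0 0 1
  6 0 0 0
  6 0 0 0
  0 0 0 0

0 0 0 0
0 0 0 1
6 0 0 0
6 0 0 0
0 0 0 0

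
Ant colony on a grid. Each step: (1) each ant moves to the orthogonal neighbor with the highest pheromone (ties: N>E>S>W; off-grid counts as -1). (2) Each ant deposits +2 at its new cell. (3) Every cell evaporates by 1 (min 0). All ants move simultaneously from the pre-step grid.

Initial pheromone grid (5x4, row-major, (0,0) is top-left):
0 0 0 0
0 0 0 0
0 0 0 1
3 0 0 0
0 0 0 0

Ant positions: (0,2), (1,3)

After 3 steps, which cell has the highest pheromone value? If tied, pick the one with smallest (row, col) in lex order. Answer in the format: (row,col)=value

Step 1: ant0:(0,2)->E->(0,3) | ant1:(1,3)->S->(2,3)
  grid max=2 at (2,3)
Step 2: ant0:(0,3)->S->(1,3) | ant1:(2,3)->N->(1,3)
  grid max=3 at (1,3)
Step 3: ant0:(1,3)->S->(2,3) | ant1:(1,3)->S->(2,3)
  grid max=4 at (2,3)
Final grid:
  0 0 0 0
  0 0 0 2
  0 0 0 4
  0 0 0 0
  0 0 0 0
Max pheromone 4 at (2,3)

Answer: (2,3)=4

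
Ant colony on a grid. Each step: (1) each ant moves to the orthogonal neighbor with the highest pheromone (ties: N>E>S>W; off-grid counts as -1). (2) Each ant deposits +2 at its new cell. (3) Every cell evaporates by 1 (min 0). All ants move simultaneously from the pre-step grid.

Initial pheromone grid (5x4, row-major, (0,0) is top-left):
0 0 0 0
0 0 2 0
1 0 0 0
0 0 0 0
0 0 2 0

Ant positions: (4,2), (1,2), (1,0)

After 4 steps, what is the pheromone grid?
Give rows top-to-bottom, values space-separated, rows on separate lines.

After step 1: ants at (3,2),(0,2),(2,0)
  0 0 1 0
  0 0 1 0
  2 0 0 0
  0 0 1 0
  0 0 1 0
After step 2: ants at (4,2),(1,2),(1,0)
  0 0 0 0
  1 0 2 0
  1 0 0 0
  0 0 0 0
  0 0 2 0
After step 3: ants at (3,2),(0,2),(2,0)
  0 0 1 0
  0 0 1 0
  2 0 0 0
  0 0 1 0
  0 0 1 0
After step 4: ants at (4,2),(1,2),(1,0)
  0 0 0 0
  1 0 2 0
  1 0 0 0
  0 0 0 0
  0 0 2 0

0 0 0 0
1 0 2 0
1 0 0 0
0 0 0 0
0 0 2 0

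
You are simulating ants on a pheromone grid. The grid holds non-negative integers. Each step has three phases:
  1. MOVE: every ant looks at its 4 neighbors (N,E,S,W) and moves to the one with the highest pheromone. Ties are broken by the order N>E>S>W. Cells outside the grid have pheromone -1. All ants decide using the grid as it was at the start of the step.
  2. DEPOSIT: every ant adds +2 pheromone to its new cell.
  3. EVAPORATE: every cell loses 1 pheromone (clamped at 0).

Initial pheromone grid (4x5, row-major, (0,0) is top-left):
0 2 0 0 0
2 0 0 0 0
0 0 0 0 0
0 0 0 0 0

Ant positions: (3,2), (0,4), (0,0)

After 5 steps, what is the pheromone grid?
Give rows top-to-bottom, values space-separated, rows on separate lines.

After step 1: ants at (2,2),(1,4),(0,1)
  0 3 0 0 0
  1 0 0 0 1
  0 0 1 0 0
  0 0 0 0 0
After step 2: ants at (1,2),(0,4),(0,2)
  0 2 1 0 1
  0 0 1 0 0
  0 0 0 0 0
  0 0 0 0 0
After step 3: ants at (0,2),(1,4),(0,1)
  0 3 2 0 0
  0 0 0 0 1
  0 0 0 0 0
  0 0 0 0 0
After step 4: ants at (0,1),(0,4),(0,2)
  0 4 3 0 1
  0 0 0 0 0
  0 0 0 0 0
  0 0 0 0 0
After step 5: ants at (0,2),(1,4),(0,1)
  0 5 4 0 0
  0 0 0 0 1
  0 0 0 0 0
  0 0 0 0 0

0 5 4 0 0
0 0 0 0 1
0 0 0 0 0
0 0 0 0 0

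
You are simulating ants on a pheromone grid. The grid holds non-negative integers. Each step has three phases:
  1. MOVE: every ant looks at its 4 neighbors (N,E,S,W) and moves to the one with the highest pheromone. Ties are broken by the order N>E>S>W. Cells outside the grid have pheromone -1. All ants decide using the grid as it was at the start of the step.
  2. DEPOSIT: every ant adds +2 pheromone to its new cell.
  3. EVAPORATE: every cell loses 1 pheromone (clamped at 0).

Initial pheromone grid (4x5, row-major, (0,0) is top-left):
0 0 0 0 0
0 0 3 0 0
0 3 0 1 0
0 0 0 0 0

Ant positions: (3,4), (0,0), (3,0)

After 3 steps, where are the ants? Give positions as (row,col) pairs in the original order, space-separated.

Step 1: ant0:(3,4)->N->(2,4) | ant1:(0,0)->E->(0,1) | ant2:(3,0)->N->(2,0)
  grid max=2 at (1,2)
Step 2: ant0:(2,4)->N->(1,4) | ant1:(0,1)->E->(0,2) | ant2:(2,0)->E->(2,1)
  grid max=3 at (2,1)
Step 3: ant0:(1,4)->N->(0,4) | ant1:(0,2)->S->(1,2) | ant2:(2,1)->N->(1,1)
  grid max=2 at (1,2)

(0,4) (1,2) (1,1)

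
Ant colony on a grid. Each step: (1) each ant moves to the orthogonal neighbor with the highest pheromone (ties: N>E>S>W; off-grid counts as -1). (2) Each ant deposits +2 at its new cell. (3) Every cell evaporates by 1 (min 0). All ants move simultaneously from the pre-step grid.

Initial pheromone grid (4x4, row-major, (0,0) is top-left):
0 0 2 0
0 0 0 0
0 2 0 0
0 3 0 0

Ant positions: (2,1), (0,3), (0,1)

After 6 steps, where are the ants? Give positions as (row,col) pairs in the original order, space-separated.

Step 1: ant0:(2,1)->S->(3,1) | ant1:(0,3)->W->(0,2) | ant2:(0,1)->E->(0,2)
  grid max=5 at (0,2)
Step 2: ant0:(3,1)->N->(2,1) | ant1:(0,2)->E->(0,3) | ant2:(0,2)->E->(0,3)
  grid max=4 at (0,2)
Step 3: ant0:(2,1)->S->(3,1) | ant1:(0,3)->W->(0,2) | ant2:(0,3)->W->(0,2)
  grid max=7 at (0,2)
Step 4: ant0:(3,1)->N->(2,1) | ant1:(0,2)->E->(0,3) | ant2:(0,2)->E->(0,3)
  grid max=6 at (0,2)
Step 5: ant0:(2,1)->S->(3,1) | ant1:(0,3)->W->(0,2) | ant2:(0,3)->W->(0,2)
  grid max=9 at (0,2)
Step 6: ant0:(3,1)->N->(2,1) | ant1:(0,2)->E->(0,3) | ant2:(0,2)->E->(0,3)
  grid max=8 at (0,2)

(2,1) (0,3) (0,3)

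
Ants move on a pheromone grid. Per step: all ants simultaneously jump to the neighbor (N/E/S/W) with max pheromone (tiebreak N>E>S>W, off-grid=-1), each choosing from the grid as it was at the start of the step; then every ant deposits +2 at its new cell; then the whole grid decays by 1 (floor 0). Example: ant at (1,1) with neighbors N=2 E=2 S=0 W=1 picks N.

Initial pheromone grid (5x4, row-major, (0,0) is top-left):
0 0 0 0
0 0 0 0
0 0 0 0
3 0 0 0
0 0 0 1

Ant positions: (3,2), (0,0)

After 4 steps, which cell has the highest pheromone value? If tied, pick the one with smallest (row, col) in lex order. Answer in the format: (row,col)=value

Answer: (0,2)=3

Derivation:
Step 1: ant0:(3,2)->N->(2,2) | ant1:(0,0)->E->(0,1)
  grid max=2 at (3,0)
Step 2: ant0:(2,2)->N->(1,2) | ant1:(0,1)->E->(0,2)
  grid max=1 at (0,2)
Step 3: ant0:(1,2)->N->(0,2) | ant1:(0,2)->S->(1,2)
  grid max=2 at (0,2)
Step 4: ant0:(0,2)->S->(1,2) | ant1:(1,2)->N->(0,2)
  grid max=3 at (0,2)
Final grid:
  0 0 3 0
  0 0 3 0
  0 0 0 0
  0 0 0 0
  0 0 0 0
Max pheromone 3 at (0,2)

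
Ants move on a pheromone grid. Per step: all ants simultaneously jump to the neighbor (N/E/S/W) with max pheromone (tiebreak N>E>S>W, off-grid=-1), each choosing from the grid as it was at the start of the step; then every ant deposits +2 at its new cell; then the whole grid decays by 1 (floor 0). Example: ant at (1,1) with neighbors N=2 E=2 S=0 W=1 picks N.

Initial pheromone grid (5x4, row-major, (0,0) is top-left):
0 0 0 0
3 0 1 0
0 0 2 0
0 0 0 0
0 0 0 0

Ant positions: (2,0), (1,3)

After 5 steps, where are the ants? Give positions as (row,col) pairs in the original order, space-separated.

Step 1: ant0:(2,0)->N->(1,0) | ant1:(1,3)->W->(1,2)
  grid max=4 at (1,0)
Step 2: ant0:(1,0)->N->(0,0) | ant1:(1,2)->S->(2,2)
  grid max=3 at (1,0)
Step 3: ant0:(0,0)->S->(1,0) | ant1:(2,2)->N->(1,2)
  grid max=4 at (1,0)
Step 4: ant0:(1,0)->N->(0,0) | ant1:(1,2)->S->(2,2)
  grid max=3 at (1,0)
Step 5: ant0:(0,0)->S->(1,0) | ant1:(2,2)->N->(1,2)
  grid max=4 at (1,0)

(1,0) (1,2)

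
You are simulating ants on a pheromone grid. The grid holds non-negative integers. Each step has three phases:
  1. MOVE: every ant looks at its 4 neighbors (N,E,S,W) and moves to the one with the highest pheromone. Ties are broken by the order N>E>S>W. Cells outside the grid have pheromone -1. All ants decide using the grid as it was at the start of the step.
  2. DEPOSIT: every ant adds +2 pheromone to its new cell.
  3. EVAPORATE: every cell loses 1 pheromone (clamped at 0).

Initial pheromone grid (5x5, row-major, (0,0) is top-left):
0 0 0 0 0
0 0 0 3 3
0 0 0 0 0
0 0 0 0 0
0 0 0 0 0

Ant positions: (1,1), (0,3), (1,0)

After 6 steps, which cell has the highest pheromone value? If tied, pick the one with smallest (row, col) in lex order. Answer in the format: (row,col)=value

Answer: (0,0)=6

Derivation:
Step 1: ant0:(1,1)->N->(0,1) | ant1:(0,3)->S->(1,3) | ant2:(1,0)->N->(0,0)
  grid max=4 at (1,3)
Step 2: ant0:(0,1)->W->(0,0) | ant1:(1,3)->E->(1,4) | ant2:(0,0)->E->(0,1)
  grid max=3 at (1,3)
Step 3: ant0:(0,0)->E->(0,1) | ant1:(1,4)->W->(1,3) | ant2:(0,1)->W->(0,0)
  grid max=4 at (1,3)
Step 4: ant0:(0,1)->W->(0,0) | ant1:(1,3)->E->(1,4) | ant2:(0,0)->E->(0,1)
  grid max=4 at (0,0)
Step 5: ant0:(0,0)->E->(0,1) | ant1:(1,4)->W->(1,3) | ant2:(0,1)->W->(0,0)
  grid max=5 at (0,0)
Step 6: ant0:(0,1)->W->(0,0) | ant1:(1,3)->E->(1,4) | ant2:(0,0)->E->(0,1)
  grid max=6 at (0,0)
Final grid:
  6 6 0 0 0
  0 0 0 3 3
  0 0 0 0 0
  0 0 0 0 0
  0 0 0 0 0
Max pheromone 6 at (0,0)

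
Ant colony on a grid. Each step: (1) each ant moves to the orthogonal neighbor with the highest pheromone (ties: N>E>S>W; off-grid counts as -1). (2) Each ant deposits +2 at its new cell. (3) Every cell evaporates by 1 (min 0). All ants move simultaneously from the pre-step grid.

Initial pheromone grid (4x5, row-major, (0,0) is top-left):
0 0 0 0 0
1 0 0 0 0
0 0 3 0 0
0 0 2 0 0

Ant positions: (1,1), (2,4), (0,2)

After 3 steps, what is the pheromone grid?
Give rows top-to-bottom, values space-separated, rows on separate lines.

After step 1: ants at (1,0),(1,4),(0,3)
  0 0 0 1 0
  2 0 0 0 1
  0 0 2 0 0
  0 0 1 0 0
After step 2: ants at (0,0),(0,4),(0,4)
  1 0 0 0 3
  1 0 0 0 0
  0 0 1 0 0
  0 0 0 0 0
After step 3: ants at (1,0),(1,4),(1,4)
  0 0 0 0 2
  2 0 0 0 3
  0 0 0 0 0
  0 0 0 0 0

0 0 0 0 2
2 0 0 0 3
0 0 0 0 0
0 0 0 0 0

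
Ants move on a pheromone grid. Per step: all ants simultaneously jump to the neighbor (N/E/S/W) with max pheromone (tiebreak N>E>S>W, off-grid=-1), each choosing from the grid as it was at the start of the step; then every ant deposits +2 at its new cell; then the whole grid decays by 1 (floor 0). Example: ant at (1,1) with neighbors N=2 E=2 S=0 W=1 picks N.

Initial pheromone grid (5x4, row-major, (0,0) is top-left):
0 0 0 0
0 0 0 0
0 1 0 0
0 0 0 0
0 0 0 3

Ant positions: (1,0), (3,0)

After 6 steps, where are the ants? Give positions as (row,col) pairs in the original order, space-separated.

Step 1: ant0:(1,0)->N->(0,0) | ant1:(3,0)->N->(2,0)
  grid max=2 at (4,3)
Step 2: ant0:(0,0)->E->(0,1) | ant1:(2,0)->N->(1,0)
  grid max=1 at (0,1)
Step 3: ant0:(0,1)->E->(0,2) | ant1:(1,0)->N->(0,0)
  grid max=1 at (0,0)
Step 4: ant0:(0,2)->E->(0,3) | ant1:(0,0)->E->(0,1)
  grid max=1 at (0,1)
Step 5: ant0:(0,3)->S->(1,3) | ant1:(0,1)->E->(0,2)
  grid max=1 at (0,2)
Step 6: ant0:(1,3)->N->(0,3) | ant1:(0,2)->E->(0,3)
  grid max=3 at (0,3)

(0,3) (0,3)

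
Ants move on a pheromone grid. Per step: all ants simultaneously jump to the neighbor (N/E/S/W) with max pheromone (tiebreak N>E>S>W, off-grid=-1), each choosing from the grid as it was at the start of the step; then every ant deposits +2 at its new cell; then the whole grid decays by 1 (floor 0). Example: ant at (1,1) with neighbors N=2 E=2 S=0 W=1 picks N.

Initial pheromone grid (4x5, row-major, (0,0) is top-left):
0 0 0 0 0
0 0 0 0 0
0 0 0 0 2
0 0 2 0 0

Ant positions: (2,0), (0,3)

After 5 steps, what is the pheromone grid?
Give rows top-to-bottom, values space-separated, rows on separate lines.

After step 1: ants at (1,0),(0,4)
  0 0 0 0 1
  1 0 0 0 0
  0 0 0 0 1
  0 0 1 0 0
After step 2: ants at (0,0),(1,4)
  1 0 0 0 0
  0 0 0 0 1
  0 0 0 0 0
  0 0 0 0 0
After step 3: ants at (0,1),(0,4)
  0 1 0 0 1
  0 0 0 0 0
  0 0 0 0 0
  0 0 0 0 0
After step 4: ants at (0,2),(1,4)
  0 0 1 0 0
  0 0 0 0 1
  0 0 0 0 0
  0 0 0 0 0
After step 5: ants at (0,3),(0,4)
  0 0 0 1 1
  0 0 0 0 0
  0 0 0 0 0
  0 0 0 0 0

0 0 0 1 1
0 0 0 0 0
0 0 0 0 0
0 0 0 0 0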